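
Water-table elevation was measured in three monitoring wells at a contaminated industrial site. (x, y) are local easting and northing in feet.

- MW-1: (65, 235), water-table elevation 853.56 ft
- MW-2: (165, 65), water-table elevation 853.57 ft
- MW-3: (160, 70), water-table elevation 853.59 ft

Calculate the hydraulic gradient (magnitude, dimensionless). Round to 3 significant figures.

0.0115

With h = a·x + b·y + c and MW-1 as origin, the differences give:
  100·a + (-170)·b = +0.01
  95·a + (-165)·b = +0.03
Eliminate b (×(-165) and ×(-170), subtract): -350·a = 3.450 → a = ∂h/∂x = -0.009857
Back-substitute: b = ∂h/∂y = -0.005857.
|∇h| = √(-0.009857² + -0.005857²) = 0.01147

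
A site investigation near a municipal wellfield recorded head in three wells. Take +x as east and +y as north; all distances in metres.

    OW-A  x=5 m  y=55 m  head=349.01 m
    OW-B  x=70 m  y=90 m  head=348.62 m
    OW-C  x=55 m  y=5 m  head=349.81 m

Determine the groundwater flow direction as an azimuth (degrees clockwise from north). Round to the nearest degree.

353°

Differences from OW-A: to OW-B (Δx, Δy, Δh) = (65, 35, -0.39); to OW-C = (50, -50, +0.80).
Solve a·Δx + b·Δy = Δh: det = 65·(-50) − 50·35 = -5000.
∂h/∂x = [(-0.39)·(-50) − (+0.80)·35] / -5000 = +0.001700
∂h/∂y = [65·(+0.80) − 50·(-0.39)] / -5000 = -0.01430
Flow direction (−∇h) has components (-0.001700 E, +0.01430 N).
Azimuth = atan2(E, N) = atan2(-0.001700, +0.01430) = 353.2° ≈ 353°.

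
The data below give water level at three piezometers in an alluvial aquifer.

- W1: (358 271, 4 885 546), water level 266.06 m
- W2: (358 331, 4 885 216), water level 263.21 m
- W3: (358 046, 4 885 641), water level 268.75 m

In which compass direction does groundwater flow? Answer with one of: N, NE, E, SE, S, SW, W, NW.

SE

Taking W1 as reference: W2−W1 = (60, -330, -2.85); W3−W1 = (-225, 95, +2.69).
Solve a·Δx + b·Δy = Δh: det = 60·95 − (-225)·(-330) = -68550.
∂h/∂x = [(-2.85)·95 − (+2.69)·(-330)] / -68550 = -0.009000
∂h/∂y = [60·(+2.69) − (-225)·(-2.85)] / -68550 = +0.007000
Flow = −∇h = (+0.009000 east, -0.007000 north), which points southeast.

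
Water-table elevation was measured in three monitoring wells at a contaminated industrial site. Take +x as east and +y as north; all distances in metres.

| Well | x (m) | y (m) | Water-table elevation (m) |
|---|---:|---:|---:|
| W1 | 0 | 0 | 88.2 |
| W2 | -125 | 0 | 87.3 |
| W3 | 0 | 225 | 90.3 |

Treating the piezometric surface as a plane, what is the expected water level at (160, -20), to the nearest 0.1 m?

89.2 m

∂h/∂x = (87.3 − 88.2) / (-125 − 0) = +0.007200
∂h/∂y = (90.3 − 88.2) / (225 − 0) = +0.009333
h(160, -20) = 88.2 + (+0.007200)·(160) + (+0.009333)·(-20) = 88.2 +1.152 -0.187 = 89.165 m.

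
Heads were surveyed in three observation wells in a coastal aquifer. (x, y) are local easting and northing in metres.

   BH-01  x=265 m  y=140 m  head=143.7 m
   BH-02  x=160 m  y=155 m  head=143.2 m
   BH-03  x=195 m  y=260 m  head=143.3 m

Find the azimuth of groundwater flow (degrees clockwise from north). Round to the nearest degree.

277°

Taking BH-01 as reference: BH-02−BH-01 = (-105, 15, -0.5); BH-03−BH-01 = (-70, 120, -0.4).
Solve a·Δx + b·Δy = Δh: det = (-105)·120 − (-70)·15 = -11550.
∂h/∂x = [(-0.5)·120 − (-0.4)·15] / -11550 = +0.004675
∂h/∂y = [(-105)·(-0.4) − (-70)·(-0.5)] / -11550 = -0.0006061
Flow direction (−∇h) has components (-0.004675 E, +0.0006061 N).
Azimuth = atan2(E, N) = atan2(-0.004675, +0.0006061) = 277.4° ≈ 277°.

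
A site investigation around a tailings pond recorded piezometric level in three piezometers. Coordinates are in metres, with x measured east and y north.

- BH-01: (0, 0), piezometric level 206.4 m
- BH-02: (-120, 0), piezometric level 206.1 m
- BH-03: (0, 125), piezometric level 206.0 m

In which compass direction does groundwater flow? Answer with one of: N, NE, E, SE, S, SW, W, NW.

NW

∂h/∂x = (206.1 − 206.4) / (-120 − 0) = +0.002500
∂h/∂y = (206.0 − 206.4) / (125 − 0) = -0.003200
Flow = −∇h = (-0.002500 east, +0.003200 north), which points northwest.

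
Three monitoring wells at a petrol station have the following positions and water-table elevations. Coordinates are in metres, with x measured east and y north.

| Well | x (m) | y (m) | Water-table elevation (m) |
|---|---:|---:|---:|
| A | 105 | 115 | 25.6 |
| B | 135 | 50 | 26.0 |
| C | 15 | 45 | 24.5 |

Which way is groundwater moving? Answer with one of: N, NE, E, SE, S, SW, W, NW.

With h = a·x + b·y + c and A as origin, the differences give:
  30·a + (-65)·b = +0.4
  (-90)·a + (-70)·b = -1.1
Eliminate b (×(-70) and ×(-65), subtract): -7950·a = -99.50 → a = ∂h/∂x = +0.01252
Back-substitute: b = ∂h/∂y = -0.0003774.
Flow = −∇h = (-0.01252 east, +0.0003774 north), which points west.

W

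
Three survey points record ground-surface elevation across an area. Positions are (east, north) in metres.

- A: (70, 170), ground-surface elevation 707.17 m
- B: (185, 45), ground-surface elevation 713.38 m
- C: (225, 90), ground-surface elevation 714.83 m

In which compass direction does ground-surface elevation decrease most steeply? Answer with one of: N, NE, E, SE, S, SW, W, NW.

W

Taking A as reference: B−A = (115, -125, +6.21); C−A = (155, -80, +7.66).
Determinant of the coordinate differences = 115·(-80) − 155·(-125) = 10175.
∂z/∂x = [(+6.21)·(-80) − (+7.66)·(-125)] / 10175 = +0.04528
∂z/∂y = [115·(+7.66) − 155·(+6.21)] / 10175 = -0.008025
Steepest decrease is along −∇f = (-0.04528 E, +0.008025 N) → west.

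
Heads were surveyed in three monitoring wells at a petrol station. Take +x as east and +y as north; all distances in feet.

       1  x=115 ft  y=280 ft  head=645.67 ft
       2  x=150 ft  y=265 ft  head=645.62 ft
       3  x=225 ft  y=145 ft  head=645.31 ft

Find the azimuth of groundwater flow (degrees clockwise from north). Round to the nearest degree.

169°

Three-point gradient (reference 1): Δ to 2 = (35, -15, -0.05), Δ to 3 = (110, -135, -0.36).
∂h/∂x = -0.0004390, ∂h/∂y = +0.002309 (det = -3075).
Flow direction (−∇h) has components (+0.0004390 E, -0.002309 N).
Azimuth = atan2(E, N) = atan2(+0.0004390, -0.002309) = 169.2° ≈ 169°.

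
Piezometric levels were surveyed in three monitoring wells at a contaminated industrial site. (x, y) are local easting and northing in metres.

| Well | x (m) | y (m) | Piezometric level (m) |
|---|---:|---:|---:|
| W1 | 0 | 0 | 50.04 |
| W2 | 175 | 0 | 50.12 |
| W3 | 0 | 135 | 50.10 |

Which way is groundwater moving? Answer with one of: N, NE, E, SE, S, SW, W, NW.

SW

∂h/∂x = (50.12 − 50.04) / (175 − 0) = +0.0004571
∂h/∂y = (50.10 − 50.04) / (135 − 0) = +0.0004444
Flow = −∇h = (-0.0004571 east, -0.0004444 north), which points southwest.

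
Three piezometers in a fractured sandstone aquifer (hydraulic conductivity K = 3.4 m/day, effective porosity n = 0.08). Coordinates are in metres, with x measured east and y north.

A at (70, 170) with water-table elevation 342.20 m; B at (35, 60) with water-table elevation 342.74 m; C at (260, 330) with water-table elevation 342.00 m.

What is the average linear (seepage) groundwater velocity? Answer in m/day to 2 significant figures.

Taking A as reference: B−A = (-35, -110, +0.54); C−A = (190, 160, -0.20).
Solve a·Δx + b·Δy = Δh: det = (-35)·160 − 190·(-110) = 15300.
∂h/∂x = [(+0.54)·160 − (-0.20)·(-110)] / 15300 = +0.004209
∂h/∂y = [(-35)·(-0.20) − 190·(+0.54)] / 15300 = -0.006248
|∇h| = √(0.004209² + -0.006248²) = 0.007533
Seepage velocity v = K·i/n = 3.4 × 0.007533 / 0.08 = 0.3202 m/day.

0.32 m/day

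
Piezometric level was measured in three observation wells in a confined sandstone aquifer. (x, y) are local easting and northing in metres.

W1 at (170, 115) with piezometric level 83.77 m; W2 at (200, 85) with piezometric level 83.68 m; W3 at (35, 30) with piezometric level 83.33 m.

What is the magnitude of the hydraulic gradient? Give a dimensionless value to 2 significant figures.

Taking W1 as reference: W2−W1 = (30, -30, -0.09); W3−W1 = (-135, -85, -0.44).
Determinant of the coordinate differences = 30·(-85) − (-135)·(-30) = -6600.
∂h/∂x = [(-0.09)·(-85) − (-0.44)·(-30)] / -6600 = +0.0008409
∂h/∂y = [30·(-0.44) − (-135)·(-0.09)] / -6600 = +0.003841
|∇h| = √(0.0008409² + 0.003841²) = 0.003932

0.0039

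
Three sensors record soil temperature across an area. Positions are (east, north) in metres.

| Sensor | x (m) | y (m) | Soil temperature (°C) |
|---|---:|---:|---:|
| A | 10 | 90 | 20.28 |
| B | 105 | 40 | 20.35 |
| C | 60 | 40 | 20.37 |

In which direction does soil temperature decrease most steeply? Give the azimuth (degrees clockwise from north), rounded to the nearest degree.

With T = a·x + b·y + c and A as origin, the differences give:
  95·a + (-50)·b = +0.07
  50·a + (-50)·b = +0.09
Eliminate b (×(-50) and ×(-50), subtract): -2250·a = 1.000 → a = ∂T/∂x = -0.0004444
Back-substitute: b = ∂T/∂y = -0.002244.
Steepest decrease is along −∇f: components (+0.0004444 E, +0.002244 N).
Azimuth = atan2(+0.0004444, +0.002244) = 11.2° ≈ 011°.

011°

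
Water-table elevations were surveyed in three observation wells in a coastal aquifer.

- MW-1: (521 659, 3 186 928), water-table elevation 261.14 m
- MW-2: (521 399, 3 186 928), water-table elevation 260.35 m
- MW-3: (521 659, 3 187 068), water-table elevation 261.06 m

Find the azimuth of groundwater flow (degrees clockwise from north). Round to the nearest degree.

281°

∂h/∂x = (260.35 − 261.14) / (521399 − 521659) = +0.003038
∂h/∂y = (261.06 − 261.14) / (3187068 − 3186928) = -0.0005714
Flow direction (−∇h) has components (-0.003038 E, +0.0005714 N).
Azimuth = atan2(E, N) = atan2(-0.003038, +0.0005714) = 280.7° ≈ 281°.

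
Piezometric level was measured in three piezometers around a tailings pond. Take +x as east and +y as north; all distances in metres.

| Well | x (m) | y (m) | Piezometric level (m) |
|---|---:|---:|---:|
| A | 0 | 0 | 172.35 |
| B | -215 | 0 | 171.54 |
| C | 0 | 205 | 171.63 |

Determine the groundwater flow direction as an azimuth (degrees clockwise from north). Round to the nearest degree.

313°

∂h/∂x = (171.54 − 172.35) / (-215 − 0) = +0.003767
∂h/∂y = (171.63 − 172.35) / (205 − 0) = -0.003512
Flow direction (−∇h) has components (-0.003767 E, +0.003512 N).
Azimuth = atan2(E, N) = atan2(-0.003767, +0.003512) = 313.0° ≈ 313°.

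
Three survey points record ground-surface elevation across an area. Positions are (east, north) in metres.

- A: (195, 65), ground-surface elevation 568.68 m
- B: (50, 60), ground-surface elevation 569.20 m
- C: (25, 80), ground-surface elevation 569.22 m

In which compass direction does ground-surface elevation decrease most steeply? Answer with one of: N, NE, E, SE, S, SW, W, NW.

NE

With z = a·x + b·y + c and A as origin, the differences give:
  (-145)·a + (-5)·b = +0.52
  (-170)·a + 15·b = +0.54
Eliminate b (×15 and ×(-5), subtract): -3025·a = 10.500 → a = ∂z/∂x = -0.003471
Back-substitute: b = ∂z/∂y = -0.003339.
Steepest decrease is along −∇f = (+0.003471 E, +0.003339 N) → northeast.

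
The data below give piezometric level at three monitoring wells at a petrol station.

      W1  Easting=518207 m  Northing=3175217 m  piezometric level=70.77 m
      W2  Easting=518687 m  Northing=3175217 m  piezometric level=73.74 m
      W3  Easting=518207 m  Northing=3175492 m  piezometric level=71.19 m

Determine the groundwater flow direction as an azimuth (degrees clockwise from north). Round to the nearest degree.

256°

∂h/∂x = (73.74 − 70.77) / (518687 − 518207) = +0.006187
∂h/∂y = (71.19 − 70.77) / (3175492 − 3175217) = +0.001527
Flow direction (−∇h) has components (-0.006187 E, -0.001527 N).
Azimuth = atan2(E, N) = atan2(-0.006187, -0.001527) = 256.1° ≈ 256°.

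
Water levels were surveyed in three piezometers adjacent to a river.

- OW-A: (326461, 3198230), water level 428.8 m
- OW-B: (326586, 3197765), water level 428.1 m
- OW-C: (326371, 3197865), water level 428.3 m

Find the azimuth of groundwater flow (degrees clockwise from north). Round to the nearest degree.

170°

With h = a·x + b·y + c and OW-A as origin, the differences give:
  125·a + (-465)·b = -0.7
  (-90)·a + (-365)·b = -0.5
Eliminate b (×(-365) and ×(-465), subtract): -87475·a = 23.00 → a = ∂h/∂x = -0.0002629
Back-substitute: b = ∂h/∂y = +0.001435.
Flow direction (−∇h) has components (+0.0002629 E, -0.001435 N).
Azimuth = atan2(E, N) = atan2(+0.0002629, -0.001435) = 169.6° ≈ 170°.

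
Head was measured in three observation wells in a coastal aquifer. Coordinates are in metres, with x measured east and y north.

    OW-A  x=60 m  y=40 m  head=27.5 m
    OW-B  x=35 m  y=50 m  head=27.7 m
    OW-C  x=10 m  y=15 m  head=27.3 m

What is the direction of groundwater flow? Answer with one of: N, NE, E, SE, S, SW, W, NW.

Three-point gradient (reference OW-A): Δ to OW-B = (-25, 10, +0.2), Δ to OW-C = (-50, -25, -0.2).
∂h/∂x = -0.002667, ∂h/∂y = +0.01333 (det = 1125).
Flow = −∇h = (+0.002667 east, -0.01333 north), which points south.

S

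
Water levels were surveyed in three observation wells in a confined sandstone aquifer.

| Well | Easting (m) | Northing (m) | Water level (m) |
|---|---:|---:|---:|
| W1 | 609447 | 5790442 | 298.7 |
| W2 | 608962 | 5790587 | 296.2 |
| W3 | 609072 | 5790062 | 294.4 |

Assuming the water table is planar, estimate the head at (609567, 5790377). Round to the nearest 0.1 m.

299.2 m

Taking W1 as reference: W2−W1 = (-485, 145, -2.5); W3−W1 = (-375, -380, -4.3).
Determinant of the coordinate differences = (-485)·(-380) − (-375)·145 = 238675.
∂h/∂x = [(-2.5)·(-380) − (-4.3)·145] / 238675 = +0.006593
∂h/∂y = [(-485)·(-4.3) − (-375)·(-2.5)] / 238675 = +0.004810
h(609567, 5790377) = 298.7 + (+0.006593)·(120) + (+0.004810)·(-65) = 298.7 +0.791 -0.313 = 299.178 m.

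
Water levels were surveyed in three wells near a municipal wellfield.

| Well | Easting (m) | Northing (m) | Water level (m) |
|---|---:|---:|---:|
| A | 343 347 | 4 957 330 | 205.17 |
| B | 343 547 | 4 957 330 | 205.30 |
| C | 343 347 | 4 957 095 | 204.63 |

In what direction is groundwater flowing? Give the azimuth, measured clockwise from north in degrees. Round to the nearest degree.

196°

∂h/∂x = (205.30 − 205.17) / (343547 − 343347) = +0.0006500
∂h/∂y = (204.63 − 205.17) / (4957095 − 4957330) = +0.002298
Flow direction (−∇h) has components (-0.0006500 E, -0.002298 N).
Azimuth = atan2(E, N) = atan2(-0.0006500, -0.002298) = 195.8° ≈ 196°.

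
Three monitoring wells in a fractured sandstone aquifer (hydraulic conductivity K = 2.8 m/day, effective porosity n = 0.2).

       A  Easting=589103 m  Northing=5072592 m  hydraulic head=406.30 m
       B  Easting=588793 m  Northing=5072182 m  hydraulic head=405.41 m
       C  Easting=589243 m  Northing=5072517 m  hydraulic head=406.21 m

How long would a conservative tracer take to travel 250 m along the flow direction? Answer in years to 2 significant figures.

Differences from A: to B (Δx, Δy, Δh) = (-310, -410, -0.89); to C = (140, -75, -0.09).
Determinant of the coordinate differences = (-310)·(-75) − 140·(-410) = 80650.
∂h/∂x = [(-0.89)·(-75) − (-0.09)·(-410)] / 80650 = +0.0003701
∂h/∂y = [(-310)·(-0.09) − 140·(-0.89)] / 80650 = +0.001891
|∇h| = √(0.0003701² + 0.001891²) = 0.001927
Seepage velocity v = K·i/n = 2.8 × 0.001927 / 0.2 = 0.02698 m/day.
t = 250 / 0.02698 = 9266 days = 25.4 years.

25 years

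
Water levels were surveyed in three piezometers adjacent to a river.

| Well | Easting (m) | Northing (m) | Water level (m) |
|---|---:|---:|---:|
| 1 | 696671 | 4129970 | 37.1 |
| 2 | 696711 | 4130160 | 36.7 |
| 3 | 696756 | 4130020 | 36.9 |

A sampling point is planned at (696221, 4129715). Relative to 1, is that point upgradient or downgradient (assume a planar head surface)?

Differences from 1: to 2 (Δx, Δy, Δh) = (40, 190, -0.4); to 3 = (85, 50, -0.2).
Solve a·Δx + b·Δy = Δh: det = 40·50 − 85·190 = -14150.
∂h/∂x = [(-0.4)·50 − (-0.2)·190] / -14150 = -0.001272
∂h/∂y = [40·(-0.2) − 85·(-0.4)] / -14150 = -0.001837
Head at (696221, 4129715) = 37.1 + (-0.001272)·(-450) + (-0.001837)·(-255) = 38.14 m.
That is higher than the 37.1 m at 1, so the point is upgradient.

upgradient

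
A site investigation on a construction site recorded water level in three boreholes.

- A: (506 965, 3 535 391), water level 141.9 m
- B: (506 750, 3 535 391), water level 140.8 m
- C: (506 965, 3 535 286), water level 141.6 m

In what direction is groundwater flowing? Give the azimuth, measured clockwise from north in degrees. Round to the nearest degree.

∂h/∂x = (140.8 − 141.9) / (506750 − 506965) = +0.005116
∂h/∂y = (141.6 − 141.9) / (3535286 − 3535391) = +0.002857
Flow direction (−∇h) has components (-0.005116 E, -0.002857 N).
Azimuth = atan2(E, N) = atan2(-0.005116, -0.002857) = 240.8° ≈ 241°.

241°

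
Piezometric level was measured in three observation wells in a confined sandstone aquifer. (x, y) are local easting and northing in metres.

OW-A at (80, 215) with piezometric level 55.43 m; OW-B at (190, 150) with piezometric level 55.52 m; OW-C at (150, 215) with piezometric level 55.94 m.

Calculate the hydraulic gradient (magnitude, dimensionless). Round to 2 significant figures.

0.013

Differences from OW-A: to OW-B (Δx, Δy, Δh) = (110, -65, +0.09); to OW-C = (70, 0, +0.51).
Determinant of the coordinate differences = 110·0 − 70·(-65) = 4550.
∂h/∂x = [(+0.09)·0 − (+0.51)·(-65)] / 4550 = +0.007286
∂h/∂y = [110·(+0.51) − 70·(+0.09)] / 4550 = +0.01095
|∇h| = √(0.007286² + 0.01095²) = 0.01315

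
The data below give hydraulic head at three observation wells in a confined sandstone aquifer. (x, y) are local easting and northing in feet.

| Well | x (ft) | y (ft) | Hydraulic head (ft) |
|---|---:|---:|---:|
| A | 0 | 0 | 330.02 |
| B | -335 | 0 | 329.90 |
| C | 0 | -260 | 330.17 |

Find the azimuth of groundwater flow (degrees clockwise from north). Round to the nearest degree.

∂h/∂x = (329.90 − 330.02) / (-335 − 0) = +0.0003582
∂h/∂y = (330.17 − 330.02) / (-260 − 0) = -0.0005769
Flow direction (−∇h) has components (-0.0003582 E, +0.0005769 N).
Azimuth = atan2(E, N) = atan2(-0.0003582, +0.0005769) = 328.2° ≈ 328°.

328°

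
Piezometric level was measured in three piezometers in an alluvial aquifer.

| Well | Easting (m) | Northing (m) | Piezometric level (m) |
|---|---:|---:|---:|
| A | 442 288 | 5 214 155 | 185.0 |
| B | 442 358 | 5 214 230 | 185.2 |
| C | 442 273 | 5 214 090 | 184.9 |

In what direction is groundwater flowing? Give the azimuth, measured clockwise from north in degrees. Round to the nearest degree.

234°

Taking A as reference: B−A = (70, 75, +0.2); C−A = (-15, -65, -0.1).
Determinant of the coordinate differences = 70·(-65) − (-15)·75 = -3425.
∂h/∂x = [(+0.2)·(-65) − (-0.1)·75] / -3425 = +0.001606
∂h/∂y = [70·(-0.1) − (-15)·(+0.2)] / -3425 = +0.001168
Flow direction (−∇h) has components (-0.001606 E, -0.001168 N).
Azimuth = atan2(E, N) = atan2(-0.001606, -0.001168) = 234.0° ≈ 234°.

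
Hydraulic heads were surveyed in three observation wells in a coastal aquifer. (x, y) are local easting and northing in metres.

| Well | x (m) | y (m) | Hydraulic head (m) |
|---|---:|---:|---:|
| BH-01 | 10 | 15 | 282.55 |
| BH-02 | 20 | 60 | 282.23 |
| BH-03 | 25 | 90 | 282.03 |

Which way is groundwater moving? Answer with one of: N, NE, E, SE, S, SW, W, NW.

With h = a·x + b·y + c and BH-01 as origin, the differences give:
  10·a + 45·b = -0.32
  15·a + 75·b = -0.52
Eliminate b (×75 and ×45, subtract): 75·a = -0.600 → a = ∂h/∂x = -0.008000
Back-substitute: b = ∂h/∂y = -0.005333.
Flow = −∇h = (+0.008000 east, +0.005333 north), which points northeast.

NE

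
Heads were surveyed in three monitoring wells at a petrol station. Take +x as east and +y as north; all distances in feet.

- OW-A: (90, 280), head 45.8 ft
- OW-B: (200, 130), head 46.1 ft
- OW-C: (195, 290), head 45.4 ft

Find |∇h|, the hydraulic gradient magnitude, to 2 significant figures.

With h = a·x + b·y + c and OW-A as origin, the differences give:
  110·a + (-150)·b = +0.3
  105·a + 10·b = -0.4
Eliminate b (×10 and ×(-150), subtract): 16850·a = -57.00 → a = ∂h/∂x = -0.003383
Back-substitute: b = ∂h/∂y = -0.004481.
|∇h| = √(-0.003383² + -0.004481²) = 0.005615

0.0056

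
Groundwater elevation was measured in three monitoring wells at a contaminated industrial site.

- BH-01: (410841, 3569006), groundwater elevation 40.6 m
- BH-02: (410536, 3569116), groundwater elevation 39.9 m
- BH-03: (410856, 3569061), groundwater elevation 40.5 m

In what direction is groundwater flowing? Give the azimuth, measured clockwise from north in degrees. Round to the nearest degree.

326°

With h = a·x + b·y + c and BH-01 as origin, the differences give:
  (-305)·a + 110·b = -0.7
  15·a + 55·b = -0.1
Eliminate b (×55 and ×110, subtract): -18425·a = -27.50 → a = ∂h/∂x = +0.001493
Back-substitute: b = ∂h/∂y = -0.002225.
Flow direction (−∇h) has components (-0.001493 E, +0.002225 N).
Azimuth = atan2(E, N) = atan2(-0.001493, +0.002225) = 326.1° ≈ 326°.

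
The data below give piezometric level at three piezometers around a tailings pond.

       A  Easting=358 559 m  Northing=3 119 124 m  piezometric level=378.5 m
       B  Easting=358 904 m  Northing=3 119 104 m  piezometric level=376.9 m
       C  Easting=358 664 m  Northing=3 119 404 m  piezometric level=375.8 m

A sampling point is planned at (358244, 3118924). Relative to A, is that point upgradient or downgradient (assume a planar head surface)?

upgradient

Differences from A: to B (Δx, Δy, Δh) = (345, -20, -1.6); to C = (105, 280, -2.7).
Determinant of the coordinate differences = 345·280 − 105·(-20) = 98700.
∂h/∂x = [(-1.6)·280 − (-2.7)·(-20)] / 98700 = -0.005086
∂h/∂y = [345·(-2.7) − 105·(-1.6)] / 98700 = -0.007736
Head at (358244, 3118924) = 378.5 + (-0.005086)·(-315) + (-0.007736)·(-200) = 381.65 m.
That is higher than the 378.5 m at A, so the point is upgradient.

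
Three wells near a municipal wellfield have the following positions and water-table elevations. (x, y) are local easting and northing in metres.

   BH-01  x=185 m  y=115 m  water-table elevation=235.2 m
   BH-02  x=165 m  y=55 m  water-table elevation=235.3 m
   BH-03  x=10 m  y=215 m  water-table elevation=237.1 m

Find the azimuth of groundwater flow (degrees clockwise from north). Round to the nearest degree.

099°

With h = a·x + b·y + c and BH-01 as origin, the differences give:
  (-20)·a + (-60)·b = +0.1
  (-175)·a + 100·b = +1.9
Eliminate b (×100 and ×(-60), subtract): -12500·a = 124.00 → a = ∂h/∂x = -0.009920
Back-substitute: b = ∂h/∂y = +0.001640.
Flow direction (−∇h) has components (+0.009920 E, -0.001640 N).
Azimuth = atan2(E, N) = atan2(+0.009920, -0.001640) = 99.4° ≈ 099°.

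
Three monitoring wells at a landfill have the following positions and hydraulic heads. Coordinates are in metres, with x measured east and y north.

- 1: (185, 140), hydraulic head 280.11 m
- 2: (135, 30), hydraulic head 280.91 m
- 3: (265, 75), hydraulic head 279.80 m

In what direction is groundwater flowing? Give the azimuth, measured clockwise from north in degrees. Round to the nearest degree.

061°

Three-point gradient (reference 1): Δ to 2 = (-50, -110, +0.80), Δ to 3 = (80, -65, -0.31).
∂h/∂x = -0.007145, ∂h/∂y = -0.004025 (det = 12050).
Flow direction (−∇h) has components (+0.007145 E, +0.004025 N).
Azimuth = atan2(E, N) = atan2(+0.007145, +0.004025) = 60.6° ≈ 061°.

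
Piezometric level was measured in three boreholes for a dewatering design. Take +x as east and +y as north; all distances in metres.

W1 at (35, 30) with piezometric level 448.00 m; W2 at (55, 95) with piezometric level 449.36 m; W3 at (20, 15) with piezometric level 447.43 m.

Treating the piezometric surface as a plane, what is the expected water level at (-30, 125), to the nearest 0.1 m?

447.7 m

Taking W1 as reference: W2−W1 = (20, 65, +1.36); W3−W1 = (-15, -15, -0.57).
Solve a·Δx + b·Δy = Δh: det = 20·(-15) − (-15)·65 = 675.
∂h/∂x = [(+1.36)·(-15) − (-0.57)·65] / 675 = +0.02467
∂h/∂y = [20·(-0.57) − (-15)·(+1.36)] / 675 = +0.01333
h(-30, 125) = 448.00 + (+0.02467)·(-65) + (+0.01333)·(95) = 448.00 -1.603 +1.267 = 447.663 m.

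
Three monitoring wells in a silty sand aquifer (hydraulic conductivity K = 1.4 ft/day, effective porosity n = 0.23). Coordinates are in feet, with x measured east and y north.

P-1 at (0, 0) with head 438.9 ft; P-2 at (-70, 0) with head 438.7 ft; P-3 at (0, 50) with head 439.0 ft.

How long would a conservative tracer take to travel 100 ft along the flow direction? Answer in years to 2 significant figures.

∂h/∂x = (438.7 − 438.9) / (-70 − 0) = +0.002857
∂h/∂y = (439.0 − 438.9) / (50 − 0) = +0.002000
|∇h| = √(0.002857² + 0.002000²) = 0.003487
Seepage velocity v = K·i/n = 1.4 × 0.003487 / 0.23 = 0.02123 ft/day.
t = 100 / 0.02123 = 4710 days = 12.9 years.

13 years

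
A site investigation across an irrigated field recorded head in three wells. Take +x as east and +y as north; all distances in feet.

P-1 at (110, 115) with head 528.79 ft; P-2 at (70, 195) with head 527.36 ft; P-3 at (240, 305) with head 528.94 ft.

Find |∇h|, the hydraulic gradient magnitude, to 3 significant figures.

Differences from P-1: to P-2 (Δx, Δy, Δh) = (-40, 80, -1.43); to P-3 = (130, 190, +0.15).
Determinant of the coordinate differences = (-40)·190 − 130·80 = -18000.
∂h/∂x = [(-1.43)·190 − (+0.15)·80] / -18000 = +0.01576
∂h/∂y = [(-40)·(+0.15) − 130·(-1.43)] / -18000 = -0.009994
|∇h| = √(0.01576² + -0.009994²) = 0.01866

0.0187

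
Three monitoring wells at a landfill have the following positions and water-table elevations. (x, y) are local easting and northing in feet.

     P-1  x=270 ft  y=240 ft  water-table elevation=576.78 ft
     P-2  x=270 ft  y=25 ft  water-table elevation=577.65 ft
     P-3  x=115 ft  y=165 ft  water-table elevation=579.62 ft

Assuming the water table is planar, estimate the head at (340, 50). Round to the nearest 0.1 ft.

576.4 ft

With h = a·x + b·y + c and P-1 as origin, the differences give:
  0·a + (-215)·b = +0.87
  (-155)·a + (-75)·b = +2.84
Eliminate b (×(-75) and ×(-215), subtract): -33325·a = 545.350 → a = ∂h/∂x = -0.01636
Back-substitute: b = ∂h/∂y = -0.004047.
h(340, 50) = 576.78 + (-0.01636)·(70) + (-0.004047)·(-190) = 576.78 -1.146 +0.769 = 576.403 ft.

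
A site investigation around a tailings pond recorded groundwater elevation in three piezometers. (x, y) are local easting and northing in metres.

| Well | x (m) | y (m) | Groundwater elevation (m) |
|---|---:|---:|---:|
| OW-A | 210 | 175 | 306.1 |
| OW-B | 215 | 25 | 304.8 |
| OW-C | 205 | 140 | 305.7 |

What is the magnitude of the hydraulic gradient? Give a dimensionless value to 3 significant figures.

0.0182

With h = a·x + b·y + c and OW-A as origin, the differences give:
  5·a + (-150)·b = -1.3
  (-5)·a + (-35)·b = -0.4
Eliminate b (×(-35) and ×(-150), subtract): -925·a = -14.50 → a = ∂h/∂x = +0.01568
Back-substitute: b = ∂h/∂y = +0.009189.
|∇h| = √(0.01568² + 0.009189²) = 0.01817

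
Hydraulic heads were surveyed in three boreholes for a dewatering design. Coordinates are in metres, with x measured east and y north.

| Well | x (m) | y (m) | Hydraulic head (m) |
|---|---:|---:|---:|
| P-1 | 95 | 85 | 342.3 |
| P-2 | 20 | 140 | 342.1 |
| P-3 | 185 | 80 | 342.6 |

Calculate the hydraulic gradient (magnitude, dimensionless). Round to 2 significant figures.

0.0035

Three-point gradient (reference P-1): Δ to P-2 = (-75, 55, -0.2), Δ to P-3 = (90, -5, +0.3).
∂h/∂x = +0.003388, ∂h/∂y = +0.0009836 (det = -4575).
|∇h| = √(0.003388² + 0.0009836²) = 0.003528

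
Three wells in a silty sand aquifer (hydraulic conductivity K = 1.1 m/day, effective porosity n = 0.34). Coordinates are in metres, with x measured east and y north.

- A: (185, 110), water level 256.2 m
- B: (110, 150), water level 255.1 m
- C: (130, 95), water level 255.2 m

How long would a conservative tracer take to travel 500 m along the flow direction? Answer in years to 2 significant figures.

Taking A as reference: B−A = (-75, 40, -1.1); C−A = (-55, -15, -1.0).
Solve a·Δx + b·Δy = Δh: det = (-75)·(-15) − (-55)·40 = 3325.
∂h/∂x = [(-1.1)·(-15) − (-1.0)·40] / 3325 = +0.01699
∂h/∂y = [(-75)·(-1.0) − (-55)·(-1.1)] / 3325 = +0.004361
|∇h| = √(0.01699² + 0.004361²) = 0.01754
Seepage velocity v = K·i/n = 1.1 × 0.01754 / 0.34 = 0.05675 m/day.
t = 500 / 0.05675 = 8811 days = 24.1 years.

24 years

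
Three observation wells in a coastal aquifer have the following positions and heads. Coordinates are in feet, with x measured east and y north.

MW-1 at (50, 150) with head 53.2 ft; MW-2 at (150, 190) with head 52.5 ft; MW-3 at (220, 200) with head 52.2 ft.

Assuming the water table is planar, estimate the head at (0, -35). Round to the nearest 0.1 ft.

Taking MW-1 as reference: MW-2−MW-1 = (100, 40, -0.7); MW-3−MW-1 = (170, 50, -1.0).
Solve a·Δx + b·Δy = Δh: det = 100·50 − 170·40 = -1800.
∂h/∂x = [(-0.7)·50 − (-1.0)·40] / -1800 = -0.002778
∂h/∂y = [100·(-1.0) − 170·(-0.7)] / -1800 = -0.01056
h(0, -35) = 53.2 + (-0.002778)·(-50) + (-0.01056)·(-185) = 53.2 +0.139 +1.953 = 55.292 ft.

55.3 ft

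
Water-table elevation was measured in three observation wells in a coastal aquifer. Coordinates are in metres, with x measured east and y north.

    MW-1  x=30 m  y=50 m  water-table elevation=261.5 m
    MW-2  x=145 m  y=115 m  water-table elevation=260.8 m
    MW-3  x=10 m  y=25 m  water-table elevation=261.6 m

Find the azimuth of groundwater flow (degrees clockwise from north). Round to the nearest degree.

With h = a·x + b·y + c and MW-1 as origin, the differences give:
  115·a + 65·b = -0.7
  (-20)·a + (-25)·b = +0.1
Eliminate b (×(-25) and ×65, subtract): -1575·a = 11.00 → a = ∂h/∂x = -0.006984
Back-substitute: b = ∂h/∂y = +0.001587.
Flow direction (−∇h) has components (+0.006984 E, -0.001587 N).
Azimuth = atan2(E, N) = atan2(+0.006984, -0.001587) = 102.8° ≈ 103°.

103°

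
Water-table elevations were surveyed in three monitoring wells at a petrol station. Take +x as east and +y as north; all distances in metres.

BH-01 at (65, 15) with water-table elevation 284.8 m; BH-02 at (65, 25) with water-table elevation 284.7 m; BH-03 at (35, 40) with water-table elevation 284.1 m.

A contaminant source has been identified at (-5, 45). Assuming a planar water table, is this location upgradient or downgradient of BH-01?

downgradient

Differences from BH-01: to BH-02 (Δx, Δy, Δh) = (0, 10, -0.1); to BH-03 = (-30, 25, -0.7).
Solve a·Δx + b·Δy = Δh: det = 0·25 − (-30)·10 = 300.
∂h/∂x = [(-0.1)·25 − (-0.7)·10] / 300 = +0.01500
∂h/∂y = [0·(-0.7) − (-30)·(-0.1)] / 300 = -0.01000
Head at (-5, 45) = 284.8 + (+0.01500)·(-70) + (-0.01000)·(30) = 283.45 m.
That is lower than the 284.8 m at BH-01, so the point is downgradient.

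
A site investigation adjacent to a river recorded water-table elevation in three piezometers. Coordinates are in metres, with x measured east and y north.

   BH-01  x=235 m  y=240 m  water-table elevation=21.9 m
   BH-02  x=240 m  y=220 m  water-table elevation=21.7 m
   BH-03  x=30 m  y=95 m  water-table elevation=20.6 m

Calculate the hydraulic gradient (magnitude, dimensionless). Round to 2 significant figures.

Taking BH-01 as reference: BH-02−BH-01 = (5, -20, -0.2); BH-03−BH-01 = (-205, -145, -1.3).
Determinant of the coordinate differences = 5·(-145) − (-205)·(-20) = -4825.
∂h/∂x = [(-0.2)·(-145) − (-1.3)·(-20)] / -4825 = -0.0006218
∂h/∂y = [5·(-1.3) − (-205)·(-0.2)] / -4825 = +0.009845
|∇h| = √(-0.0006218² + 0.009845²) = 0.009865

0.0099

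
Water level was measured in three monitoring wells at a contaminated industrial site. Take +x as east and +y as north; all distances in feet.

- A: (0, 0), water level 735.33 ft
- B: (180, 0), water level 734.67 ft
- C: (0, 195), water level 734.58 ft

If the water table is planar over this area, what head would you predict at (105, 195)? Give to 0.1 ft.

734.2 ft

∂h/∂x = (734.67 − 735.33) / (180 − 0) = -0.003667
∂h/∂y = (734.58 − 735.33) / (195 − 0) = -0.003846
h(105, 195) = 735.33 + (-0.003667)·(105) + (-0.003846)·(195) = 735.33 -0.385 -0.750 = 734.195 ft.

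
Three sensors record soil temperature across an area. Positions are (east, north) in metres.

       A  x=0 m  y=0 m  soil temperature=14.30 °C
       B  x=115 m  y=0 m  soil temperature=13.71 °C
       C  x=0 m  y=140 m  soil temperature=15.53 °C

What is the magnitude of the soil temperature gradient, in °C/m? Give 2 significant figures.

0.010 °C/m

∂T/∂x = (13.71 − 14.30) / (115 − 0) = -0.005130
∂T/∂y = (15.53 − 14.30) / (140 − 0) = +0.008786
|∇f| = √(-0.005130² + 0.008786²) = 0.01017 °C/m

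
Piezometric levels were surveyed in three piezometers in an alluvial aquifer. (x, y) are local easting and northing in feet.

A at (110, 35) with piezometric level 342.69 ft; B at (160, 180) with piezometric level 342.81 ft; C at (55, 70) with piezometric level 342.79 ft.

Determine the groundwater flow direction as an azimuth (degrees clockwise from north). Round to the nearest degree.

138°

Three-point gradient (reference A): Δ to B = (50, 145, +0.12), Δ to C = (-55, 35, +0.10).
∂h/∂x = -0.001059, ∂h/∂y = +0.001193 (det = 9725).
Flow direction (−∇h) has components (+0.001059 E, -0.001193 N).
Azimuth = atan2(E, N) = atan2(+0.001059, -0.001193) = 138.4° ≈ 138°.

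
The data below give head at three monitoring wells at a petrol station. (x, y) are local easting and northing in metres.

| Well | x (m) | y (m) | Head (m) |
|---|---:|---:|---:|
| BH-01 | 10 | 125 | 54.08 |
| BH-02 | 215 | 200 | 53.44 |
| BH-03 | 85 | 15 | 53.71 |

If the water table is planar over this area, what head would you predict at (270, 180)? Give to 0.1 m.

Taking BH-01 as reference: BH-02−BH-01 = (205, 75, -0.64); BH-03−BH-01 = (75, -110, -0.37).
Determinant of the coordinate differences = 205·(-110) − 75·75 = -28175.
∂h/∂x = [(-0.64)·(-110) − (-0.37)·75] / -28175 = -0.003484
∂h/∂y = [205·(-0.37) − 75·(-0.64)] / -28175 = +0.0009885
h(270, 180) = 54.08 + (-0.003484)·(260) + (+0.0009885)·(55) = 54.08 -0.906 +0.054 = 53.229 m.

53.2 m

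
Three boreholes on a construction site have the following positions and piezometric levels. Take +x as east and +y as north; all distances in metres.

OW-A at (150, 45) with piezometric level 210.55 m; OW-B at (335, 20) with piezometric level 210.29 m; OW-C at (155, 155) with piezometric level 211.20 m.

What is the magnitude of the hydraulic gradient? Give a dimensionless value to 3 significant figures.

0.00597

Differences from OW-A: to OW-B (Δx, Δy, Δh) = (185, -25, -0.26); to OW-C = (5, 110, +0.65).
Solve a·Δx + b·Δy = Δh: det = 185·110 − 5·(-25) = 20475.
∂h/∂x = [(-0.26)·110 − (+0.65)·(-25)] / 20475 = -0.0006032
∂h/∂y = [185·(+0.65) − 5·(-0.26)] / 20475 = +0.005937
|∇h| = √(-0.0006032² + 0.005937²) = 0.005968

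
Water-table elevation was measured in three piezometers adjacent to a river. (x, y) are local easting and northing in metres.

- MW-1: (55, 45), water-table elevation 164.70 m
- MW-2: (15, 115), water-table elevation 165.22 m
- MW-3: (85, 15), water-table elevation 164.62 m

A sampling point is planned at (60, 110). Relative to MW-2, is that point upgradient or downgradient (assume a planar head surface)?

upgradient

Differences from MW-1: to MW-2 (Δx, Δy, Δh) = (-40, 70, +0.52); to MW-3 = (30, -30, -0.08).
Solve a·Δx + b·Δy = Δh: det = (-40)·(-30) − 30·70 = -900.
∂h/∂x = [(+0.52)·(-30) − (-0.08)·70] / -900 = +0.01111
∂h/∂y = [(-40)·(-0.08) − 30·(+0.52)] / -900 = +0.01378
Head at (60, 110) = 164.70 + (+0.01111)·(5) + (+0.01378)·(65) = 165.65 m.
That is higher than the 165.22 m at MW-2, so the point is upgradient.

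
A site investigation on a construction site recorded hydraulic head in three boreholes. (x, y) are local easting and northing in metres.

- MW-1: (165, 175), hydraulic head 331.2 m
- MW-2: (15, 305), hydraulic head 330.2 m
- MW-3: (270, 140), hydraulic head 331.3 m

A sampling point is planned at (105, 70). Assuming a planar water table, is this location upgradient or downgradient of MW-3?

upgradient

With h = a·x + b·y + c and MW-1 as origin, the differences give:
  (-150)·a + 130·b = -1.0
  105·a + (-35)·b = +0.1
Eliminate b (×(-35) and ×130, subtract): -8400·a = 22.00 → a = ∂h/∂x = -0.002619
Back-substitute: b = ∂h/∂y = -0.01071.
Head at (105, 70) = 331.2 + (-0.002619)·(-60) + (-0.01071)·(-105) = 332.48 m.
That is higher than the 331.3 m at MW-3, so the point is upgradient.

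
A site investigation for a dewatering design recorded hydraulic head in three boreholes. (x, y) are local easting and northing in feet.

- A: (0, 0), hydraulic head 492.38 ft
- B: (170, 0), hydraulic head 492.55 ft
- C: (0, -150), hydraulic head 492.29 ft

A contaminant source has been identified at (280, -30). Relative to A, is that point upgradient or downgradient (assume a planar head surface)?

∂h/∂x = (492.55 − 492.38) / (170 − 0) = +0.001000
∂h/∂y = (492.29 − 492.38) / (-150 − 0) = +0.0006000
Head at (280, -30) = 492.38 + (+0.001000)·(280) + (+0.0006000)·(-30) = 492.64 ft.
That is higher than the 492.38 ft at A, so the point is upgradient.

upgradient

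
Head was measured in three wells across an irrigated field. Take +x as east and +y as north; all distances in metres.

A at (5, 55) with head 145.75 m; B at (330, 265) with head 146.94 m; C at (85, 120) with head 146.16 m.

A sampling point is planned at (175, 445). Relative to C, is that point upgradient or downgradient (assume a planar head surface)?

upgradient

Taking A as reference: B−A = (325, 210, +1.19); C−A = (80, 65, +0.41).
Solve a·Δx + b·Δy = Δh: det = 325·65 − 80·210 = 4325.
∂h/∂x = [(+1.19)·65 − (+0.41)·210] / 4325 = -0.002023
∂h/∂y = [325·(+0.41) − 80·(+1.19)] / 4325 = +0.008798
Head at (175, 445) = 145.75 + (-0.002023)·(170) + (+0.008798)·(390) = 148.84 m.
That is higher than the 146.16 m at C, so the point is upgradient.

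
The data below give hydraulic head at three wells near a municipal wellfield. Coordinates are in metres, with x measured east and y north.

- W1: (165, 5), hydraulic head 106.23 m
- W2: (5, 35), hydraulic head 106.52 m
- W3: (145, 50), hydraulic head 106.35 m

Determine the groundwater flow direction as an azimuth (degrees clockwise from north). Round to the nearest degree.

Differences from W1: to W2 (Δx, Δy, Δh) = (-160, 30, +0.29); to W3 = (-20, 45, +0.12).
Solve a·Δx + b·Δy = Δh: det = (-160)·45 − (-20)·30 = -6600.
∂h/∂x = [(+0.29)·45 − (+0.12)·30] / -6600 = -0.001432
∂h/∂y = [(-160)·(+0.12) − (-20)·(+0.29)] / -6600 = +0.002030
Flow direction (−∇h) has components (+0.001432 E, -0.002030 N).
Azimuth = atan2(E, N) = atan2(+0.001432, -0.002030) = 144.8° ≈ 145°.

145°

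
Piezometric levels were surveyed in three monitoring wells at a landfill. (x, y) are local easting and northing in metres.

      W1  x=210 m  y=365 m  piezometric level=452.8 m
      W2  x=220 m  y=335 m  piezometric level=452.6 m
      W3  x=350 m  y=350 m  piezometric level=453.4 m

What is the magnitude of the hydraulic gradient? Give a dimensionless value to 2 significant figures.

0.0099

With h = a·x + b·y + c and W1 as origin, the differences give:
  10·a + (-30)·b = -0.2
  140·a + (-15)·b = +0.6
Eliminate b (×(-15) and ×(-30), subtract): 4050·a = 21.00 → a = ∂h/∂x = +0.005185
Back-substitute: b = ∂h/∂y = +0.008395.
|∇h| = √(0.005185² + 0.008395²) = 0.009867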